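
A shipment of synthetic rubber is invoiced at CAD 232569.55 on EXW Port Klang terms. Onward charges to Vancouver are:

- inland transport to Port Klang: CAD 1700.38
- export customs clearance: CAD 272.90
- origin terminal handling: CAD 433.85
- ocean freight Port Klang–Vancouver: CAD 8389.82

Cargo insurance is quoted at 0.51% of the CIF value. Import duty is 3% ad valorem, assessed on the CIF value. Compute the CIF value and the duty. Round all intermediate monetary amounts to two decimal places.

CIF value: CAD 244614.03; import duty: CAD 7338.42

Let C be the CIF value. C = EXW price + pre-shipment costs + freight + 0.51% × C
C − 0.51% × C = 232569.55 + 1700.38 + 272.90 + 433.85 + 8389.82
0.9949 × C = 243366.50
C = 243366.50 / 0.9949 = 244614.03
Insurance premium = 0.51% × 244614.03 = 1247.53
Import duty = 244614.03 × 3% = 7338.42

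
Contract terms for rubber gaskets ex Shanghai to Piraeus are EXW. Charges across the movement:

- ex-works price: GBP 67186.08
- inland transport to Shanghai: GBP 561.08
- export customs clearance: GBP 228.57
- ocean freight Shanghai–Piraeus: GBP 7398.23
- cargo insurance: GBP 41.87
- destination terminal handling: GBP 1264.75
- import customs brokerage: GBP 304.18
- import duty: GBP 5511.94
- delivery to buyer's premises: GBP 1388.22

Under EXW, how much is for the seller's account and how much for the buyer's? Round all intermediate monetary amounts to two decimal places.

Seller: GBP 67186.08; buyer: GBP 16698.84

EXW: the seller makes goods available at their premises; the buyer bears all onward costs.
Seller's account: goods 67186.08 = 67186.08
Buyer's account: inland to port 561.08 + export clearance 228.57 + freight 7398.23 + insurance 41.87 + destination terminal 1264.75 + brokerage 304.18 + duty 5511.94 + delivery 1388.22 = 16698.84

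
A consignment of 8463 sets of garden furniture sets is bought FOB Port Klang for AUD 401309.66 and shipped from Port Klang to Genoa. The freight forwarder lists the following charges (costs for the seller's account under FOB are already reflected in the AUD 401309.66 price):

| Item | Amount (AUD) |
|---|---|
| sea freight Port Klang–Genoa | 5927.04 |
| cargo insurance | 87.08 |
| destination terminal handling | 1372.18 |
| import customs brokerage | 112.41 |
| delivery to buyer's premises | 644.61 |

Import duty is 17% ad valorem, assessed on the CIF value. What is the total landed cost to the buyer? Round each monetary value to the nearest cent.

Total landed cost: AUD 478698.02

FOB: the seller bears costs until goods are on board at the origin port; the buyer bears freight, insurance and all costs thereafter.
CIF value = FOB price + freight + insurance = 401309.66 + 5927.04 + 87.08 = 407323.78
Import duty = 407323.78 × 17% = 69245.04
Buyer bears: freight 5927.04 + insurance 87.08 + destination terminal 1372.18 + brokerage 112.41 + delivery 644.61 + duty 69245.04 = 77388.36
Landed cost = invoice 401309.66 + 77388.36 = 478698.02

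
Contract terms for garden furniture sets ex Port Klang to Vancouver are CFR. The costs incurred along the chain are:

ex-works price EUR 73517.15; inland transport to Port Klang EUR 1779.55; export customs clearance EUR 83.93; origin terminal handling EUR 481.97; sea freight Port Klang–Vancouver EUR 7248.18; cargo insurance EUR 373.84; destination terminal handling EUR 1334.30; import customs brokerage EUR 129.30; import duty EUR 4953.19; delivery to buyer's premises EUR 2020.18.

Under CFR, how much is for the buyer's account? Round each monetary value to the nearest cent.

Buyer's account: EUR 8810.81

CFR: the seller pays costs through ocean freight to the destination port, but not insurance.
Seller's account: goods 73517.15 + inland to port 1779.55 + export clearance 83.93 + origin terminal 481.97 + freight 7248.18 = 83110.78
Buyer's account: insurance 373.84 + destination terminal 1334.30 + brokerage 129.30 + duty 4953.19 + delivery 2020.18 = 8810.81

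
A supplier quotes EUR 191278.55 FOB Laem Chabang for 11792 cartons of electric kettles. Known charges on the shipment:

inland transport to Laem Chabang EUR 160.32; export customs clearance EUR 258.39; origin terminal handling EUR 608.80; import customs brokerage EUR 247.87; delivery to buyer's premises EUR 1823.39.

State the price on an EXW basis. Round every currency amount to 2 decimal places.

Not relevant to the conversion: delivery, brokerage — on the buyer under both terms; not part of either seller's price.
From FOB to EXW, the seller no longer bears: inland to port, export clearance, origin terminal.
EXW price = 191278.55 − 160.32 − 258.39 − 608.80 = 190251.04

EXW price: EUR 190251.04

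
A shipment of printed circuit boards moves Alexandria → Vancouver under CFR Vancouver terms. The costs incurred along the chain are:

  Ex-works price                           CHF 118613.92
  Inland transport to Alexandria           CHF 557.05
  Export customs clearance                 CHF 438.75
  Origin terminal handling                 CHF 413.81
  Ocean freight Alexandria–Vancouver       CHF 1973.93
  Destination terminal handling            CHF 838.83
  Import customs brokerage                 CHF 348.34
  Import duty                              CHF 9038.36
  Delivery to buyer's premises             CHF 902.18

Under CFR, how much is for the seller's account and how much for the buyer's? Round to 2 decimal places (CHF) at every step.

CFR: the seller pays costs through ocean freight to the destination port, but not insurance.
Seller's account: goods 118613.92 + inland to port 557.05 + export clearance 438.75 + origin terminal 413.81 + freight 1973.93 = 121997.46
Buyer's account: destination terminal 838.83 + brokerage 348.34 + duty 9038.36 + delivery 902.18 = 11127.71

Seller: CHF 121997.46; buyer: CHF 11127.71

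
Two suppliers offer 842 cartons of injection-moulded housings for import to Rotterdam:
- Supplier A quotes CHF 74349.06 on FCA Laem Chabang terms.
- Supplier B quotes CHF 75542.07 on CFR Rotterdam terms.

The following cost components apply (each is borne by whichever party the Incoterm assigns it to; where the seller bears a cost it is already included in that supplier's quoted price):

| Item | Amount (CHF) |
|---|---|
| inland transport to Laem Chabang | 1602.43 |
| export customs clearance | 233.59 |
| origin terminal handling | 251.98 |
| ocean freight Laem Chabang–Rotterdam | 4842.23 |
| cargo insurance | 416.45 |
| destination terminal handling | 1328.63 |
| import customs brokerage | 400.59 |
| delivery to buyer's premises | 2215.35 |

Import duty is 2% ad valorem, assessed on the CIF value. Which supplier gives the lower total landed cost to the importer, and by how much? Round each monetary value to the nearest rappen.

Supplier B is cheaper by CHF 3979.22

Supplier A (FCA):
CIF value = FCA price + origin terminal + freight + insurance = 74349.06 + 251.98 + 4842.23 + 416.45 = 79859.72
Import duty = 79859.72 × 2% = 1597.19
Buyer bears (A): 251.98 + 4842.23 + 416.45 + 1328.63 + 400.59 + 2215.35 = 9455.23
Landed cost (A) = invoice 74349.06 + 9455.23 + duty 1597.19 = 85401.48
Supplier B (CFR):
CIF value = CFR price + insurance = 75542.07 + 416.45 = 75958.52
Import duty = 75958.52 × 2% = 1519.17
Buyer bears (B): 416.45 + 1328.63 + 400.59 + 2215.35 = 4361.02
Landed cost (B) = invoice 75542.07 + 4361.02 + duty 1519.17 = 81422.26
Difference = |85401.48 − 81422.26| = 3979.22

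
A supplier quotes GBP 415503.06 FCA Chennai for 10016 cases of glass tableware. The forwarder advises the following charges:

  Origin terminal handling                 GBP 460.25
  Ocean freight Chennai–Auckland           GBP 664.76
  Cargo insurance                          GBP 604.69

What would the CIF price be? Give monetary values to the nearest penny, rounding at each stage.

From FCA to CIF, the seller additionally bears: origin terminal, freight, insurance.
CIF price = 415503.06 + 460.25 + 664.76 + 604.69 = 417232.76

CIF price: GBP 417232.76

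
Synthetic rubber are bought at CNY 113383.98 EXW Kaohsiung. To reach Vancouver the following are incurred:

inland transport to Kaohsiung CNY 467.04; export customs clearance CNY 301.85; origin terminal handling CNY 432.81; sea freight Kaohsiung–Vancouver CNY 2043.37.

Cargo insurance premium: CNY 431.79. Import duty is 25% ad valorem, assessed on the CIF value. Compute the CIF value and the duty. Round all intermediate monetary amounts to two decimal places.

CIF = EXW price + pre-shipment costs + freight + insurance
CIF = 113383.98 + 467.04 + 301.85 + 432.81 + 2043.37 + 431.79 = 117060.84
Import duty = 117060.84 × 25% = 29265.21

CIF value: CNY 117060.84; import duty: CNY 29265.21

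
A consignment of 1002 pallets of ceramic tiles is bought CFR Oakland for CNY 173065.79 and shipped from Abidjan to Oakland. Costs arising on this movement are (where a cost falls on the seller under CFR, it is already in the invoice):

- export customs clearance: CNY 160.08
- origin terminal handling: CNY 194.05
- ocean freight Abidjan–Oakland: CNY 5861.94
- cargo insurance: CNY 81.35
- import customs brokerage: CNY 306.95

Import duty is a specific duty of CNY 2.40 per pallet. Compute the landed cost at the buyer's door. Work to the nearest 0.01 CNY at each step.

CFR: the seller pays costs through ocean freight to the destination port, but not insurance.
Already in the invoice (seller's account under CFR): export clearance, origin terminal, freight — exclude.
CIF value = CFR price + insurance = 173065.79 + 81.35 = 173147.14
Import duty = 1002 × 2.40 = 2404.80
Buyer bears: insurance 81.35 + brokerage 306.95 + duty 2404.80 = 2793.10
Landed cost = invoice 173065.79 + 2793.10 = 175858.89

Total landed cost: CNY 175858.89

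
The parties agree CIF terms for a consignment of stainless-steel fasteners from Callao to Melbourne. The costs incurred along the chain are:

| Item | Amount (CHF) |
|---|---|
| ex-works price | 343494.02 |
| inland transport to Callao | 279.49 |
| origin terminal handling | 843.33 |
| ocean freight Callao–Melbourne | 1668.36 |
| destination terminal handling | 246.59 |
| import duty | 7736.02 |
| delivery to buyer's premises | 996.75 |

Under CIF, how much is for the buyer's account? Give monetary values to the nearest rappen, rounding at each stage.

Buyer's account: CHF 8979.36

CIF: the seller pays costs through ocean freight and marine insurance to the destination port.
Seller's account: goods 343494.02 + inland to port 279.49 + origin terminal 843.33 + freight 1668.36 = 346285.20
Buyer's account: destination terminal 246.59 + duty 7736.02 + delivery 996.75 = 8979.36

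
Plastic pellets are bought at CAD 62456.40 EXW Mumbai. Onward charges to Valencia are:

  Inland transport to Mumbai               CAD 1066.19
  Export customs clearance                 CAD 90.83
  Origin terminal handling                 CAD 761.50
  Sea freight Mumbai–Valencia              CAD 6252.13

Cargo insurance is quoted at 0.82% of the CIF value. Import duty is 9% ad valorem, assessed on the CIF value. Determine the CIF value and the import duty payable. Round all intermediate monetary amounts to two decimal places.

CIF value: CAD 71210.98; import duty: CAD 6408.99

Let C be the CIF value. C = EXW price + pre-shipment costs + freight + 0.82% × C
C − 0.82% × C = 62456.40 + 1066.19 + 90.83 + 761.50 + 6252.13
0.9918 × C = 70627.05
C = 70627.05 / 0.9918 = 71210.98
Insurance premium = 0.82% × 71210.98 = 583.93
Import duty = 71210.98 × 9% = 6408.99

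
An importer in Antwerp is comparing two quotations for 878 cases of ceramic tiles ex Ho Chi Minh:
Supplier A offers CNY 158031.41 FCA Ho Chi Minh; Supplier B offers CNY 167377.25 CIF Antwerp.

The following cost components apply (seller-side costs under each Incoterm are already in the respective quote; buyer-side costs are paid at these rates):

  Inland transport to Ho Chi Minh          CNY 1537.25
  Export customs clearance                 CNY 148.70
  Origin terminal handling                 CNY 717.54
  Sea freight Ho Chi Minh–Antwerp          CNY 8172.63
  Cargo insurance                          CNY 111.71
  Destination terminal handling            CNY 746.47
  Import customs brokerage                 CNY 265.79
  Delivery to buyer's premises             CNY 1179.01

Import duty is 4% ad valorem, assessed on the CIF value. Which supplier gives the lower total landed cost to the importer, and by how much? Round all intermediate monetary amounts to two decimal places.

Supplier A is cheaper by CNY 357.72

Supplier A (FCA):
CIF value = FCA price + origin terminal + freight + insurance = 158031.41 + 717.54 + 8172.63 + 111.71 = 167033.29
Import duty = 167033.29 × 4% = 6681.33
Buyer bears (A): 717.54 + 8172.63 + 111.71 + 746.47 + 265.79 + 1179.01 = 11193.15
Landed cost (A) = invoice 158031.41 + 11193.15 + duty 6681.33 = 175905.89
Supplier B (CIF):
The CIF price already equals the CIF value: 167377.25
Import duty = 167377.25 × 4% = 6695.09
Buyer bears (B): 746.47 + 265.79 + 1179.01 = 2191.27
Landed cost (B) = invoice 167377.25 + 2191.27 + duty 6695.09 = 176263.61
Difference = |175905.89 − 176263.61| = 357.72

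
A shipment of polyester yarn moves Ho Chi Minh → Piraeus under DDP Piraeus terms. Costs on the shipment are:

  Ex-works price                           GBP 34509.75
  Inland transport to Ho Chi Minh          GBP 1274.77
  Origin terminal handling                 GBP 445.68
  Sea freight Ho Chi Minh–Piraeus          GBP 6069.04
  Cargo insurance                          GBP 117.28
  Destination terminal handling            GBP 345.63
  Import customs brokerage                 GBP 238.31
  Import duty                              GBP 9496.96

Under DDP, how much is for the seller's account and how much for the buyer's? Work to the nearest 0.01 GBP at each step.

Seller: GBP 52497.42; buyer: GBP 0.00

DDP: the seller bears all costs including import duty.
Seller's account: goods 34509.75 + inland to port 1274.77 + origin terminal 445.68 + freight 6069.04 + insurance 117.28 + destination terminal 345.63 + brokerage 238.31 + duty 9496.96 = 52497.42
Buyer's account: 0.00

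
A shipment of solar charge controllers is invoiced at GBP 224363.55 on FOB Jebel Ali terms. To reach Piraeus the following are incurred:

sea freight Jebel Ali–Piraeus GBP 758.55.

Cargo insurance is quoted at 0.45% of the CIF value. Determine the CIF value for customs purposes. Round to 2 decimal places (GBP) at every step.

Let C be the CIF value. C = FOB price + freight + 0.45% × C
C − 0.45% × C = 224363.55 + 758.55
0.9955 × C = 225122.10
C = 225122.10 / 0.9955 = 226139.73
Insurance premium = 0.45% × 226139.73 = 1017.63

CIF value: GBP 226139.73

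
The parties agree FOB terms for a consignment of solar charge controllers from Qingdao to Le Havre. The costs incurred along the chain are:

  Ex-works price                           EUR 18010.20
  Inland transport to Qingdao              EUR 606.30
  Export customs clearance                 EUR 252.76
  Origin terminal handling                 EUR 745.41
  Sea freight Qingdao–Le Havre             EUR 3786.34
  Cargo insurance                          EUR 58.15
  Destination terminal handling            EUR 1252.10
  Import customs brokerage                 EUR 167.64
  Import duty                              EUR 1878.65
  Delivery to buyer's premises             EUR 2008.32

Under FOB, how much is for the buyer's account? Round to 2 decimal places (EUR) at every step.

FOB: the seller bears costs until goods are on board at the origin port; the buyer bears freight, insurance and all costs thereafter.
Seller's account: goods 18010.20 + inland to port 606.30 + export clearance 252.76 + origin terminal 745.41 = 19614.67
Buyer's account: freight 3786.34 + insurance 58.15 + destination terminal 1252.10 + brokerage 167.64 + duty 1878.65 + delivery 2008.32 = 9151.20

Buyer's account: EUR 9151.20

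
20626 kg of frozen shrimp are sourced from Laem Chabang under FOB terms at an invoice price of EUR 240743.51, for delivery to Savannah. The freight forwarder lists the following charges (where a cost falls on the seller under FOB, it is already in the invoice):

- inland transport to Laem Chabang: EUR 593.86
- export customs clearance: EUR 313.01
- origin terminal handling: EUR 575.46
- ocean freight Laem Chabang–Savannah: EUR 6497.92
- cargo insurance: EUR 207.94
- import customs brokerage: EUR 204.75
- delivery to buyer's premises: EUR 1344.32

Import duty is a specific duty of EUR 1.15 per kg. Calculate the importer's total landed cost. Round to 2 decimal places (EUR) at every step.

FOB: the seller bears costs until goods are on board at the origin port; the buyer bears freight, insurance and all costs thereafter.
Already in the invoice (seller's account under FOB): inland to port, export clearance, origin terminal — exclude.
CIF value = FOB price + freight + insurance = 240743.51 + 6497.92 + 207.94 = 247449.37
Import duty = 20626 × 1.15 = 23719.90
Buyer bears: freight 6497.92 + insurance 207.94 + brokerage 204.75 + delivery 1344.32 + duty 23719.90 = 31974.83
Landed cost = invoice 240743.51 + 31974.83 = 272718.34

Total landed cost: EUR 272718.34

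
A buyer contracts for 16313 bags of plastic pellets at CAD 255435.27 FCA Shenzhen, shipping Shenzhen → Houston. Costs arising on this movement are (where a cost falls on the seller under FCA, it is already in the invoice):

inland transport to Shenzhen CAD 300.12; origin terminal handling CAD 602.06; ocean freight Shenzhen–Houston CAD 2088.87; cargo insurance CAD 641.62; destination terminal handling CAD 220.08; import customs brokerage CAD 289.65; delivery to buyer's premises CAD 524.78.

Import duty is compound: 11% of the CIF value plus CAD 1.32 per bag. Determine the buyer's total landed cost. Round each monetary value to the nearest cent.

Total landed cost: CAD 309799.95

FCA: the seller delivers export-cleared goods to the carrier; the buyer bears costs from that point.
Already in the invoice (seller's account under FCA): inland to port — exclude.
CIF value = FCA price + origin terminal + freight + insurance = 255435.27 + 602.06 + 2088.87 + 641.62 = 258767.82
Ad valorem component: 258767.82 × 11% = 28464.46
Specific component: 16313 × 1.32 = 21533.16
Import duty = 28464.46 + 21533.16 = 49997.62
Buyer bears: origin terminal 602.06 + freight 2088.87 + insurance 641.62 + destination terminal 220.08 + brokerage 289.65 + delivery 524.78 + duty 49997.62 = 54364.68
Landed cost = invoice 255435.27 + 54364.68 = 309799.95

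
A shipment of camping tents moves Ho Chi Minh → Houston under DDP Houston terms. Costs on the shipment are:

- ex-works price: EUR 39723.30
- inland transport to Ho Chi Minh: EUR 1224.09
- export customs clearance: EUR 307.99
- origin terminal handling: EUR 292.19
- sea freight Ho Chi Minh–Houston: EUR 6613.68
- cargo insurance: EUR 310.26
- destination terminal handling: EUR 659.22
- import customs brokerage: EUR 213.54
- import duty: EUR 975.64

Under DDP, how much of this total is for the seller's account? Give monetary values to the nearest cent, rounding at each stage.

Seller's account: EUR 50319.91

DDP: the seller bears all costs including import duty.
Seller's account: goods 39723.30 + inland to port 1224.09 + export clearance 307.99 + origin terminal 292.19 + freight 6613.68 + insurance 310.26 + destination terminal 659.22 + brokerage 213.54 + duty 975.64 = 50319.91
Buyer's account: 0.00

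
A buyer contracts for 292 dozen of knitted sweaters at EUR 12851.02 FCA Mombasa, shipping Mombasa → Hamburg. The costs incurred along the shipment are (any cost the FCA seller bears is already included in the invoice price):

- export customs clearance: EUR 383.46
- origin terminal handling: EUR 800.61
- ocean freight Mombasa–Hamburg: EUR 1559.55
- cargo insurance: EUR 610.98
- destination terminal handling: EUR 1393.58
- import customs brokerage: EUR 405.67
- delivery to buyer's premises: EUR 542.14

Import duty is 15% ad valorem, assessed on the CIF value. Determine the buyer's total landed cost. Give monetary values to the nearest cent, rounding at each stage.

FCA: the seller delivers export-cleared goods to the carrier; the buyer bears costs from that point.
Already in the invoice (seller's account under FCA): export clearance — exclude.
CIF value = FCA price + origin terminal + freight + insurance = 12851.02 + 800.61 + 1559.55 + 610.98 = 15822.16
Import duty = 15822.16 × 15% = 2373.32
Buyer bears: origin terminal 800.61 + freight 1559.55 + insurance 610.98 + destination terminal 1393.58 + brokerage 405.67 + delivery 542.14 + duty 2373.32 = 7685.85
Landed cost = invoice 12851.02 + 7685.85 = 20536.87

Total landed cost: EUR 20536.87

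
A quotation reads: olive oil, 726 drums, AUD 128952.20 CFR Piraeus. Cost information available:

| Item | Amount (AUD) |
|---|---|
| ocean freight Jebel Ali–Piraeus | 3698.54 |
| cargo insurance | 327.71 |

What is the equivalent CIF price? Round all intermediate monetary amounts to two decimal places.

CIF price: AUD 129279.91

Not relevant to the conversion: freight — on the seller under both CFR and CIF; already in the CFR price and stays in the CIF price.
From CFR to CIF, the seller additionally bears: insurance.
CIF price = 128952.20 + 327.71 = 129279.91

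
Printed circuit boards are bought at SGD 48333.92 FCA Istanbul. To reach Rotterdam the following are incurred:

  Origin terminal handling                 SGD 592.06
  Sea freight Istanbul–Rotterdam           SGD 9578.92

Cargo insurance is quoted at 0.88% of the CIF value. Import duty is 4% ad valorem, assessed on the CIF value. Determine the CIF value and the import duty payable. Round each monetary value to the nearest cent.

CIF value: SGD 59024.31; import duty: SGD 2360.97

Let C be the CIF value. C = FCA price + pre-shipment costs + freight + 0.88% × C
C − 0.88% × C = 48333.92 + 592.06 + 9578.92
0.9912 × C = 58504.90
C = 58504.90 / 0.9912 = 59024.31
Insurance premium = 0.88% × 59024.31 = 519.41
Import duty = 59024.31 × 4% = 2360.97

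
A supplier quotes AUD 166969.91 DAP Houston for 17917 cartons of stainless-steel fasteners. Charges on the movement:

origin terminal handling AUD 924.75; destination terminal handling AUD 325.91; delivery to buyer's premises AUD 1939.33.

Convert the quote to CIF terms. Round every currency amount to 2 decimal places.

CIF price: AUD 164704.67

Not relevant to the conversion: origin terminal — on the seller under both DAP and CIF; already in the DAP price and stays in the CIF price.
From DAP to CIF, the seller no longer bears: destination terminal, delivery.
CIF price = 166969.91 − 325.91 − 1939.33 = 164704.67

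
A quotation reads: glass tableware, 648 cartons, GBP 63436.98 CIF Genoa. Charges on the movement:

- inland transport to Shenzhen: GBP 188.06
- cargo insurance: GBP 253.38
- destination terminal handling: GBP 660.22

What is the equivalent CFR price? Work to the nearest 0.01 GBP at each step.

Not relevant to the conversion: inland to port — on the seller under both CIF and CFR; already in the CIF price and stays in the CFR price. destination terminal — on the buyer under both terms; not part of either seller's price.
From CIF to CFR, the seller no longer bears: insurance.
CFR price = 63436.98 − 253.38 = 63183.60

CFR price: GBP 63183.60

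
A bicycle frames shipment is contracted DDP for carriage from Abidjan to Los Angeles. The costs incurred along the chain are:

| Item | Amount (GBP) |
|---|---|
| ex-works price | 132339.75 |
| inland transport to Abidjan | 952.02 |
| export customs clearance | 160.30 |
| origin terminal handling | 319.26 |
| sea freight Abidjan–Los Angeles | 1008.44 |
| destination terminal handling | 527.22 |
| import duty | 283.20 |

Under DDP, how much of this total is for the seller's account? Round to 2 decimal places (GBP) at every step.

DDP: the seller bears all costs including import duty.
Seller's account: goods 132339.75 + inland to port 952.02 + export clearance 160.30 + origin terminal 319.26 + freight 1008.44 + destination terminal 527.22 + duty 283.20 = 135590.19
Buyer's account: 0.00

Seller's account: GBP 135590.19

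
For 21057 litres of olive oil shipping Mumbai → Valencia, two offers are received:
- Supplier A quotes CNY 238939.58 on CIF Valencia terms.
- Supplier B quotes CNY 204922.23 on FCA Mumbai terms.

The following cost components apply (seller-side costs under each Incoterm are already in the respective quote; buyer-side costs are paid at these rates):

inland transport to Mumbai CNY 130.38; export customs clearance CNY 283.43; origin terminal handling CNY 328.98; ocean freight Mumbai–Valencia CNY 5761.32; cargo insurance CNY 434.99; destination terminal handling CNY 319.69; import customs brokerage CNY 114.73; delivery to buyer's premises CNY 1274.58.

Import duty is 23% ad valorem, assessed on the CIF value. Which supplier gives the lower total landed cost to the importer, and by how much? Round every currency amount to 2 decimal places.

Supplier A (CIF):
The CIF price already equals the CIF value: 238939.58
Import duty = 238939.58 × 23% = 54956.10
Buyer bears (A): 319.69 + 114.73 + 1274.58 = 1709.00
Landed cost (A) = invoice 238939.58 + 1709.00 + duty 54956.10 = 295604.68
Supplier B (FCA):
CIF value = FCA price + origin terminal + freight + insurance = 204922.23 + 328.98 + 5761.32 + 434.99 = 211447.52
Import duty = 211447.52 × 23% = 48632.93
Buyer bears (B): 328.98 + 5761.32 + 434.99 + 319.69 + 114.73 + 1274.58 = 8234.29
Landed cost (B) = invoice 204922.23 + 8234.29 + duty 48632.93 = 261789.45
Difference = |295604.68 − 261789.45| = 33815.23

Supplier B is cheaper by CNY 33815.23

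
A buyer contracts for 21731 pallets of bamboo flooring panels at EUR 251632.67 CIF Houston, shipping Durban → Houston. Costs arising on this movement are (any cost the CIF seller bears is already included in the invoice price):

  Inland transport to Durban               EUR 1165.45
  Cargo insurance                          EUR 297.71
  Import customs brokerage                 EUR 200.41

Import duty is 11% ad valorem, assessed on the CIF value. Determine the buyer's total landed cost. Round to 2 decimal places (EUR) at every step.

CIF: the seller pays costs through ocean freight and marine insurance to the destination port.
Already in the invoice (seller's account under CIF): inland to port, insurance — exclude.
The CIF price already equals the CIF value: 251632.67
Import duty = 251632.67 × 11% = 27679.59
Buyer bears: brokerage 200.41 + duty 27679.59 = 27880.00
Landed cost = invoice 251632.67 + 27880.00 = 279512.67

Total landed cost: EUR 279512.67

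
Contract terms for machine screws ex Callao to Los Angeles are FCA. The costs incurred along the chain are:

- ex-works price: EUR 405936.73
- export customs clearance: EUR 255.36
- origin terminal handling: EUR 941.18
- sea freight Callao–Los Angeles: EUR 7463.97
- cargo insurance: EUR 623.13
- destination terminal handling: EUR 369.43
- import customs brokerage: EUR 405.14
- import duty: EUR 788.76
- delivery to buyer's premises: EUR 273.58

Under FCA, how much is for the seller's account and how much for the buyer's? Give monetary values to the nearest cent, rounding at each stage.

Seller: EUR 406192.09; buyer: EUR 10865.19

FCA: the seller delivers export-cleared goods to the carrier; the buyer bears costs from that point.
Seller's account: goods 405936.73 + export clearance 255.36 = 406192.09
Buyer's account: origin terminal 941.18 + freight 7463.97 + insurance 623.13 + destination terminal 369.43 + brokerage 405.14 + duty 788.76 + delivery 273.58 = 10865.19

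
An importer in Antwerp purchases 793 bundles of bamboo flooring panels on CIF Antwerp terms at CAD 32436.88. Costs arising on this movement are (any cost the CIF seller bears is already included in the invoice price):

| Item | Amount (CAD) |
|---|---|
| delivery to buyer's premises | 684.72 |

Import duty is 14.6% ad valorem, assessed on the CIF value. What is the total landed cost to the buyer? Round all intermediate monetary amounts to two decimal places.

CIF: the seller pays costs through ocean freight and marine insurance to the destination port.
The CIF price already equals the CIF value: 32436.88
Import duty = 32436.88 × 14.6% = 4735.78
Buyer bears: delivery 684.72 + duty 4735.78 = 5420.50
Landed cost = invoice 32436.88 + 5420.50 = 37857.38

Total landed cost: CAD 37857.38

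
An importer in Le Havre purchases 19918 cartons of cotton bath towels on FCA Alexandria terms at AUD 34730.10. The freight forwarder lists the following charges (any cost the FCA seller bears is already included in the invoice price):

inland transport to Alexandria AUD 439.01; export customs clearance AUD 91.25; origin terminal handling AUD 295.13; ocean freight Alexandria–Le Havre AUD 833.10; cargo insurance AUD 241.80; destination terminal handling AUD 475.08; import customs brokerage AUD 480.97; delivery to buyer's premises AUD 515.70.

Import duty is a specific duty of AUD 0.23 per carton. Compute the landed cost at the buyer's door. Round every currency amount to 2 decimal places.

Total landed cost: AUD 42153.02

FCA: the seller delivers export-cleared goods to the carrier; the buyer bears costs from that point.
Already in the invoice (seller's account under FCA): inland to port, export clearance — exclude.
CIF value = FCA price + origin terminal + freight + insurance = 34730.10 + 295.13 + 833.10 + 241.80 = 36100.13
Import duty = 19918 × 0.23 = 4581.14
Buyer bears: origin terminal 295.13 + freight 833.10 + insurance 241.80 + destination terminal 475.08 + brokerage 480.97 + delivery 515.70 + duty 4581.14 = 7422.92
Landed cost = invoice 34730.10 + 7422.92 = 42153.02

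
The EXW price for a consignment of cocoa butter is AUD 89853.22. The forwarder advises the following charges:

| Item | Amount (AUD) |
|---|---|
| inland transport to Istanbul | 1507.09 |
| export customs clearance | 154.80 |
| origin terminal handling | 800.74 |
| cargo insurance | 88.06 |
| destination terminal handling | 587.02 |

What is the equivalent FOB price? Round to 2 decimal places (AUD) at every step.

Not relevant to the conversion: insurance, destination terminal — on the buyer under both terms; not part of either seller's price.
From EXW to FOB, the seller additionally bears: inland to port, export clearance, origin terminal.
FOB price = 89853.22 + 1507.09 + 154.80 + 800.74 = 92315.85

FOB price: AUD 92315.85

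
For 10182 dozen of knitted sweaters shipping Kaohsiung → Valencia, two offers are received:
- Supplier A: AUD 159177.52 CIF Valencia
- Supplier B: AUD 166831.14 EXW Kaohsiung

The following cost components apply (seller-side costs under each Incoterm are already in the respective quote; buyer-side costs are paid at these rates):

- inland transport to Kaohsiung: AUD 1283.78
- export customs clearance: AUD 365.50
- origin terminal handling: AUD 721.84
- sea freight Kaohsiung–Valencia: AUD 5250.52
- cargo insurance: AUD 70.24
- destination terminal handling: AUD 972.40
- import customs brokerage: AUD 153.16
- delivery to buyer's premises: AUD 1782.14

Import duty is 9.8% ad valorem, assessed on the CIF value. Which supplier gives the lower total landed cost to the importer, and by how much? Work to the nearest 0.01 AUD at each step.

Supplier A (CIF):
The CIF price already equals the CIF value: 159177.52
Import duty = 159177.52 × 9.8% = 15599.40
Buyer bears (A): 972.40 + 153.16 + 1782.14 = 2907.70
Landed cost (A) = invoice 159177.52 + 2907.70 + duty 15599.40 = 177684.62
Supplier B (EXW):
CIF value = EXW price + inland to port + export clearance + origin terminal + freight + insurance = 166831.14 + 1283.78 + 365.50 + 721.84 + 5250.52 + 70.24 = 174523.02
Import duty = 174523.02 × 9.8% = 17103.26
Buyer bears (B): 1283.78 + 365.50 + 721.84 + 5250.52 + 70.24 + 972.40 + 153.16 + 1782.14 = 10599.58
Landed cost (B) = invoice 166831.14 + 10599.58 + duty 17103.26 = 194533.98
Difference = |177684.62 − 194533.98| = 16849.36

Supplier A is cheaper by AUD 16849.36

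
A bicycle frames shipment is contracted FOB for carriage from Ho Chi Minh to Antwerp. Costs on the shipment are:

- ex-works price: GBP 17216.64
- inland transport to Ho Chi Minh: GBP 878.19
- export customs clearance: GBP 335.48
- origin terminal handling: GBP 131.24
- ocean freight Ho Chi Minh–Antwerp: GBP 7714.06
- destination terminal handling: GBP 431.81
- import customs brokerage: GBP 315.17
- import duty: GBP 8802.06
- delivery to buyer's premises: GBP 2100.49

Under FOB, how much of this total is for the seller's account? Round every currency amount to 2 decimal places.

FOB: the seller bears costs until goods are on board at the origin port; the buyer bears freight, insurance and all costs thereafter.
Seller's account: goods 17216.64 + inland to port 878.19 + export clearance 335.48 + origin terminal 131.24 = 18561.55
Buyer's account: freight 7714.06 + destination terminal 431.81 + brokerage 315.17 + duty 8802.06 + delivery 2100.49 = 19363.59

Seller's account: GBP 18561.55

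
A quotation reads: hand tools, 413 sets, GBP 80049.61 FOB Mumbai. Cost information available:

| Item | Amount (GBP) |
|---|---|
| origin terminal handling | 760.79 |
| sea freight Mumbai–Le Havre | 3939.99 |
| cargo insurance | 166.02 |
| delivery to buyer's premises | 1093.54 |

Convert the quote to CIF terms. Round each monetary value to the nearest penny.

CIF price: GBP 84155.62

Not relevant to the conversion: origin terminal — on the seller under both FOB and CIF; already in the FOB price and stays in the CIF price. delivery — on the buyer under both terms; not part of either seller's price.
From FOB to CIF, the seller additionally bears: freight, insurance.
CIF price = 80049.61 + 3939.99 + 166.02 = 84155.62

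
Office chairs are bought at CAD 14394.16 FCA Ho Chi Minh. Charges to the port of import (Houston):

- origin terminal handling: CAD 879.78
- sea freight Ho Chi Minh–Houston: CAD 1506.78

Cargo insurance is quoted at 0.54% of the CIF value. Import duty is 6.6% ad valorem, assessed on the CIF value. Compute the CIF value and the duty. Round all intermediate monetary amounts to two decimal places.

CIF value: CAD 16871.83; import duty: CAD 1113.54

Let C be the CIF value. C = FCA price + pre-shipment costs + freight + 0.54% × C
C − 0.54% × C = 14394.16 + 879.78 + 1506.78
0.9946 × C = 16780.72
C = 16780.72 / 0.9946 = 16871.83
Insurance premium = 0.54% × 16871.83 = 91.11
Import duty = 16871.83 × 6.6% = 1113.54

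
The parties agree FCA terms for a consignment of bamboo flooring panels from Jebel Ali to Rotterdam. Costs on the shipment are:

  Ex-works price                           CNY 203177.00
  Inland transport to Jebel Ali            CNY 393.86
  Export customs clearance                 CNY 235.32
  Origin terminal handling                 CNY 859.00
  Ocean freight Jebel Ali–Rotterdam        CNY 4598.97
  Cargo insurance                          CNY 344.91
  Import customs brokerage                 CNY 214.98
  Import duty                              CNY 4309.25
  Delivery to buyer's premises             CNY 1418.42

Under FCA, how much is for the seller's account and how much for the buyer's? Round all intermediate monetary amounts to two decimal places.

Seller: CNY 203806.18; buyer: CNY 11745.53

FCA: the seller delivers export-cleared goods to the carrier; the buyer bears costs from that point.
Seller's account: goods 203177.00 + inland to port 393.86 + export clearance 235.32 = 203806.18
Buyer's account: origin terminal 859.00 + freight 4598.97 + insurance 344.91 + brokerage 214.98 + duty 4309.25 + delivery 1418.42 = 11745.53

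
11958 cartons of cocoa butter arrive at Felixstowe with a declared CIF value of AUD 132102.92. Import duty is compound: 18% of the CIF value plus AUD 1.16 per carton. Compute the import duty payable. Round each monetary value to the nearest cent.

Ad valorem component: 132102.92 × 18% = 23778.53
Specific component: 11958 × 1.16 = 13871.28
Import duty = 23778.53 + 13871.28 = 37649.81

Import duty: AUD 37649.81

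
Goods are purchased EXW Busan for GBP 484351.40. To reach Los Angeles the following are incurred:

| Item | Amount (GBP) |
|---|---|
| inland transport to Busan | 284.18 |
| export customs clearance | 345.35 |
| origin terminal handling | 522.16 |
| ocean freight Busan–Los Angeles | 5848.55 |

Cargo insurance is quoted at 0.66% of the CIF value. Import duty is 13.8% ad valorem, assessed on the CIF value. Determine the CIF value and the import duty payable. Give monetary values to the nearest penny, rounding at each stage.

CIF value: GBP 494616.11; import duty: GBP 68257.02

Let C be the CIF value. C = EXW price + pre-shipment costs + freight + 0.66% × C
C − 0.66% × C = 484351.40 + 284.18 + 345.35 + 522.16 + 5848.55
0.9934 × C = 491351.64
C = 491351.64 / 0.9934 = 494616.11
Insurance premium = 0.66% × 494616.11 = 3264.47
Import duty = 494616.11 × 13.8% = 68257.02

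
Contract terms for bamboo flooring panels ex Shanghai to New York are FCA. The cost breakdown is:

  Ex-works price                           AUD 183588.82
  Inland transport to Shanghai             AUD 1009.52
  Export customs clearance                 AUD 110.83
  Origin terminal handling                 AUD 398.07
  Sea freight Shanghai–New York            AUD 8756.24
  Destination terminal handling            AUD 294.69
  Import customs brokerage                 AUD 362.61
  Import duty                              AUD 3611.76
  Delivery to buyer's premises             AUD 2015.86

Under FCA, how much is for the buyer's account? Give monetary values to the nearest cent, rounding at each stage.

FCA: the seller delivers export-cleared goods to the carrier; the buyer bears costs from that point.
Seller's account: goods 183588.82 + inland to port 1009.52 + export clearance 110.83 = 184709.17
Buyer's account: origin terminal 398.07 + freight 8756.24 + destination terminal 294.69 + brokerage 362.61 + duty 3611.76 + delivery 2015.86 = 15439.23

Buyer's account: AUD 15439.23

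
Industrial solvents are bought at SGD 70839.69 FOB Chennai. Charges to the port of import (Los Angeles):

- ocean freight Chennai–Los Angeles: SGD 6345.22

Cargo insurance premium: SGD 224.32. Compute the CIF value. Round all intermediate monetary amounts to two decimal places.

CIF value: SGD 77409.23

CIF = FOB price + freight + insurance
CIF = 70839.69 + 6345.22 + 224.32 = 77409.23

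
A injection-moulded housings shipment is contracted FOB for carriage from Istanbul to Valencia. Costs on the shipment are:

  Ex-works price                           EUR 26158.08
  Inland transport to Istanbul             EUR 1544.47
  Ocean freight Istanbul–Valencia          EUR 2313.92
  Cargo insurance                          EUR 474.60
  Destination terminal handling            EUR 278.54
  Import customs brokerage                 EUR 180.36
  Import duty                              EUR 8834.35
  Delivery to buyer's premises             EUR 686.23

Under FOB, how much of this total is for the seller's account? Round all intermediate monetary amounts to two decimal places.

Seller's account: EUR 27702.55

FOB: the seller bears costs until goods are on board at the origin port; the buyer bears freight, insurance and all costs thereafter.
Seller's account: goods 26158.08 + inland to port 1544.47 = 27702.55
Buyer's account: freight 2313.92 + insurance 474.60 + destination terminal 278.54 + brokerage 180.36 + duty 8834.35 + delivery 686.23 = 12768.00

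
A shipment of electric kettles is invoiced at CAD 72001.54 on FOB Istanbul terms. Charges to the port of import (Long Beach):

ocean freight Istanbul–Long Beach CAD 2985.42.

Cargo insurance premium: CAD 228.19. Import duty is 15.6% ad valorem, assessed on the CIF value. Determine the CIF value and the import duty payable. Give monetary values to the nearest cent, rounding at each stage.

CIF value: CAD 75215.15; import duty: CAD 11733.56

CIF = FOB price + freight + insurance
CIF = 72001.54 + 2985.42 + 228.19 = 75215.15
Import duty = 75215.15 × 15.6% = 11733.56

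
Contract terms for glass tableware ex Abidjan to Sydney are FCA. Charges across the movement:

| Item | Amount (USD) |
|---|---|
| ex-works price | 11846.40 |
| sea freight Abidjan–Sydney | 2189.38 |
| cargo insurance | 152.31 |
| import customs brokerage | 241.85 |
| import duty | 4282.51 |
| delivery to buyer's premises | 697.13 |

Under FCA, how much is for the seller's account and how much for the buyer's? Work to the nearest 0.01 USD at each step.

Seller: USD 11846.40; buyer: USD 7563.18

FCA: the seller delivers export-cleared goods to the carrier; the buyer bears costs from that point.
Seller's account: goods 11846.40 = 11846.40
Buyer's account: freight 2189.38 + insurance 152.31 + brokerage 241.85 + duty 4282.51 + delivery 697.13 = 7563.18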